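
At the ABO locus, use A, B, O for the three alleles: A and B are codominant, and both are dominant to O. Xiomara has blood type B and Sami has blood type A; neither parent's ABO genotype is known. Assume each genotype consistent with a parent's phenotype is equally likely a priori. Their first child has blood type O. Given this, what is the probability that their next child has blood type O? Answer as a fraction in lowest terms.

1/4

Possible genotypes: Xiomara ∈ {BB, BO}; Sami ∈ {AA, AO}.
Weight each parental genotype pair by prior × P(type-O child):
  BO × AO: posterior weight 1; P(next child type O) = 1/4.
Weighted sum = 1/4.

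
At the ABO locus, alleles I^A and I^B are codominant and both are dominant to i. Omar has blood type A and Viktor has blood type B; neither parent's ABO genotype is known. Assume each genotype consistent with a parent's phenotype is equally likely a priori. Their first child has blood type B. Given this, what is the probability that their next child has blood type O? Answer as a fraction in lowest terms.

Possible genotypes: Omar ∈ {I^A I^A, I^A i}; Viktor ∈ {I^B I^B, I^B i}.
Weight each parental genotype pair by prior × P(type-B child):
  I^A i × I^B I^B: posterior weight 2/3; P(next child type O) = 0.
  I^A i × I^B i: posterior weight 1/3; P(next child type O) = 1/4.
Weighted sum = 1/12.

1/12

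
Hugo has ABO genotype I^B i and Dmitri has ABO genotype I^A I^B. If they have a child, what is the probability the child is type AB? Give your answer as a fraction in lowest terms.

1/4

ABO cross I^B i × I^A I^B → offspring phenotypes: 1/4 A, 1/2 B, 1/4 AB.
So P(type AB) = 1/4.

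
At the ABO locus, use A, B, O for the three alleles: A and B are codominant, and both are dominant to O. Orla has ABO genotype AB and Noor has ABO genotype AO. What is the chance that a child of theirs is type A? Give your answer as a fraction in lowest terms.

1/2

ABO cross AB × AO → offspring phenotypes: 1/2 A, 1/4 B, 1/4 AB.
So P(type A) = 1/2.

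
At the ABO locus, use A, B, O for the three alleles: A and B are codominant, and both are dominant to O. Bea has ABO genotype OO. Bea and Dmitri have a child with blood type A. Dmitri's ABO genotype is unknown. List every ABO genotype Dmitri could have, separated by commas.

For each candidate genotype of Dmitri, check whether crossing it with OO can produce every observed child phenotype.
  AA → possible child types {A} ✓
  AB → possible child types {A, B} ✓
  AO → possible child types {O, A} ✓
  BB → possible child types {B} ✗
  BO → possible child types {O, B} ✗
  OO → possible child types {O} ✗

AA, AB, AO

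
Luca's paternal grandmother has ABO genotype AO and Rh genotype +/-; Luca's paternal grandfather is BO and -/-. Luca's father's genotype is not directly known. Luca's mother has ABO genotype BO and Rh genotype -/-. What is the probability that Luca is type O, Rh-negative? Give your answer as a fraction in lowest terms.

Luca's father's ABO genotype from AO × BO: 1/4 AB, 1/4 AO, 1/4 BO, 1/4 OO.
Crossing each possibility with the mother BO and summing P(type O): 1/4·0 + 1/4·1/4 + 1/4·1/4 + 1/4·1/2 = 1/4.
Similarly for Rh via the father's Rh distribution: P(Rh-) = 3/4.
Independent loci: 1/4 × 3/4 = 3/16.

3/16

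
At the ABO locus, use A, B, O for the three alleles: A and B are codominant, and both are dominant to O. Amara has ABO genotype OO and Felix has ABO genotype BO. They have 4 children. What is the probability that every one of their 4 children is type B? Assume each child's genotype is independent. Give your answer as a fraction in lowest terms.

ABO cross OO × BO → 1/2 O, 1/2 B.
So P(type B) = 1/2 per child.
All 4 independent: (1/2)^4 = 1/16.

1/16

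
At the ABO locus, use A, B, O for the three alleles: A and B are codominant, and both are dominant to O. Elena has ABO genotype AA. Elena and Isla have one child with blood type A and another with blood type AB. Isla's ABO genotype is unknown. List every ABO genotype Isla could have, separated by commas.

AB, BO

For each candidate genotype of Isla, check whether crossing it with AA can produce every observed child phenotype.
  AA → possible child types {A} ✗
  AB → possible child types {A, AB} ✓
  AO → possible child types {A} ✗
  BB → possible child types {AB} ✗
  BO → possible child types {A, AB} ✓
  OO → possible child types {A} ✗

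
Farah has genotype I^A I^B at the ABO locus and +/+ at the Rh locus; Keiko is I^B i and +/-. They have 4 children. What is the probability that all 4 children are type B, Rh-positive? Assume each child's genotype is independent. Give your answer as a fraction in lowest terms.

ABO cross I^A I^B × I^B i → 1/4 A, 1/2 B, 1/4 AB.
Rh cross +/+ × +/- → 1 Rh+; so P(type B, Rh-positive) = 1/2 × 1 = 1/2 per child.
All 4 independent: (1/2)^4 = 1/16.

1/16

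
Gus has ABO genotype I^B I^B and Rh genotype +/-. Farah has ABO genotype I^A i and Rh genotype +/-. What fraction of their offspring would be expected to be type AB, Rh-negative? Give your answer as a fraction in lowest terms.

ABO cross I^B I^B × I^A i → offspring phenotypes: 1/2 B, 1/2 AB.
Rh cross +/- × +/- → 3/4 Rh+, 1/4 Rh-.
Independent loci: P(type AB, Rh-negative) = 1/2 × 1/4 = 1/8.

1/8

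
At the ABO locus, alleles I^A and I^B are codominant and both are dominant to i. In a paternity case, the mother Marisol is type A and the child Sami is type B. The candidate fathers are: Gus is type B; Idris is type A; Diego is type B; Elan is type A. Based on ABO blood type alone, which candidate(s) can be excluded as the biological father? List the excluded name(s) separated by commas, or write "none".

A candidate is excluded only if no genotype consistent with his phenotype could produce a type B child with a type A mother.
Idris (type A): no genotype consistent with that phenotype can produce a type-B child with a type-A mother.
Elan (type A): no genotype consistent with that phenotype can produce a type-B child with a type-A mother.

Idris, Elan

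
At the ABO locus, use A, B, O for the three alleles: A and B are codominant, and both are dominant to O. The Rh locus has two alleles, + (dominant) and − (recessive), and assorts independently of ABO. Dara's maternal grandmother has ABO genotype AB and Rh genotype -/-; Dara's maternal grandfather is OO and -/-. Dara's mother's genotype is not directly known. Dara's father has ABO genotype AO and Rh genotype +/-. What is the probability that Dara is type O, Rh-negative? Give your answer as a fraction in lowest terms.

1/8

Dara's mother's ABO genotype from AB × OO: 1/2 AO, 1/2 BO.
Crossing each possibility with the father AO and summing P(type O): 1/2·1/4 + 1/2·1/4 = 1/4.
Similarly for Rh via the mother's Rh distribution: P(Rh-) = 1/2.
Independent loci: 1/4 × 1/2 = 1/8.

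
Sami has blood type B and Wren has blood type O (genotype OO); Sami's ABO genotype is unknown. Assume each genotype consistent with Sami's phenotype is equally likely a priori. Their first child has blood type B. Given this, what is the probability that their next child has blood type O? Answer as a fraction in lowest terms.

Possible genotypes: Sami ∈ {BB, BO}; Wren ∈ {OO}.
Weight each parental genotype pair by prior × P(type-B child):
  BB × OO: posterior weight 2/3; P(next child type O) = 0.
  BO × OO: posterior weight 1/3; P(next child type O) = 1/2.
Weighted sum = 1/6.

1/6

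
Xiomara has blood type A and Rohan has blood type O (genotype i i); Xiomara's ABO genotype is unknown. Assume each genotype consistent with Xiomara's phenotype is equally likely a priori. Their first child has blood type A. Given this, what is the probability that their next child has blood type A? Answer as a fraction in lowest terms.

Possible genotypes: Xiomara ∈ {I^A I^A, I^A i}; Rohan ∈ {i i}.
Weight each parental genotype pair by prior × P(type-A child):
  I^A I^A × i i: posterior weight 2/3; P(next child type A) = 1.
  I^A i × i i: posterior weight 1/3; P(next child type A) = 1/2.
Weighted sum = 5/6.

5/6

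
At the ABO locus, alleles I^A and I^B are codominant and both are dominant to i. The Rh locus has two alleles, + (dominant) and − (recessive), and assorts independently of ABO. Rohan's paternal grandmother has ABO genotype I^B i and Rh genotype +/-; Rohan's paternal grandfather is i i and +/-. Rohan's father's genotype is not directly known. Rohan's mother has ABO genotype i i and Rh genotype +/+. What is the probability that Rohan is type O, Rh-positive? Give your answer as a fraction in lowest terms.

Rohan's father's ABO genotype from I^B i × i i: 1/2 I^B i, 1/2 i i.
Crossing each possibility with the mother i i and summing P(type O): 1/2·1/2 + 1/2·1 = 3/4.
Similarly for Rh via the father's Rh distribution: P(Rh+) = 1.
Independent loci: 3/4 × 1 = 3/4.

3/4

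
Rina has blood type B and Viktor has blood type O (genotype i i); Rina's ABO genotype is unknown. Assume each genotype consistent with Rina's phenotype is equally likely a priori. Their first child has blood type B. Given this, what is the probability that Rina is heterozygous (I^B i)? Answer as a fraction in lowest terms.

Possible genotypes: Rina ∈ {I^B I^B, I^B i}; Viktor ∈ {i i}.
Weight each parental genotype pair by prior × P(type-B child):
  I^B I^B × i i: posterior weight 2/3.
  I^B i × i i: posterior weight 1/3.
Sum the posterior weight over pairs where Rina is I^B i: 1/3.

1/3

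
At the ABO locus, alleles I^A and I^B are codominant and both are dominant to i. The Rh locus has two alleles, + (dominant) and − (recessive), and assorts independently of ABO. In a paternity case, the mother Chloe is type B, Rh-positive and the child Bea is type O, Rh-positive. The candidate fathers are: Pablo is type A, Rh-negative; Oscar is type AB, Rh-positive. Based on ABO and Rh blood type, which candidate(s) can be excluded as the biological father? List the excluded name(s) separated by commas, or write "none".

Oscar

A candidate is excluded only if no genotype consistent with his phenotype could produce a type O, Rh-positive child with a type B, Rh-positive mother.
Oscar (type AB, Rh+): no genotype consistent with that phenotype can produce a type-O Rh+ child with a type-B mother.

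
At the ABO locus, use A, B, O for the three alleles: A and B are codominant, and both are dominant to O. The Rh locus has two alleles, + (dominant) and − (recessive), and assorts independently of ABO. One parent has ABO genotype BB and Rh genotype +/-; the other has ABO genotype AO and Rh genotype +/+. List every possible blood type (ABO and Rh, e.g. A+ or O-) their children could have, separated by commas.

B+, AB+

Gametes from BB × AO give offspring ABO genotypes AB, BO, i.e. phenotypes B, AB.
Rh cross +/- × +/+ → phenotypes Rh+.
Combining independently: B+, AB+.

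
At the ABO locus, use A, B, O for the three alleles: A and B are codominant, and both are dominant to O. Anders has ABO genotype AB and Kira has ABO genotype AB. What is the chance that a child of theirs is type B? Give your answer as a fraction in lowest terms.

1/4

ABO cross AB × AB → offspring phenotypes: 1/4 A, 1/4 B, 1/2 AB.
So P(type B) = 1/4.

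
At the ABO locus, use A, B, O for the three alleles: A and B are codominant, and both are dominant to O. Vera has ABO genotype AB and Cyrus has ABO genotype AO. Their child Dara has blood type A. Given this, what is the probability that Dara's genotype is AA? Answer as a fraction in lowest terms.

1/2

Cross AB × AO → 1/4 AA, 1/4 AB, 1/4 AO, 1/4 BO.
Type-A genotypes among offspring: AA (1/4), AO (1/4); total 1/2.
P(AA | type A) = (1/4) / (1/2) = 1/2.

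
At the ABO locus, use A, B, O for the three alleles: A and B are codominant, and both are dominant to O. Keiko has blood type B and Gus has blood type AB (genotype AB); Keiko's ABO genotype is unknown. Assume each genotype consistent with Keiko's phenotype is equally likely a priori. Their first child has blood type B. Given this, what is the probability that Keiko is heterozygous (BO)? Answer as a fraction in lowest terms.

Possible genotypes: Keiko ∈ {BB, BO}; Gus ∈ {AB}.
Weight each parental genotype pair by prior × P(type-B child):
  BB × AB: posterior weight 1/2.
  BO × AB: posterior weight 1/2.
Sum the posterior weight over pairs where Keiko is BO: 1/2.

1/2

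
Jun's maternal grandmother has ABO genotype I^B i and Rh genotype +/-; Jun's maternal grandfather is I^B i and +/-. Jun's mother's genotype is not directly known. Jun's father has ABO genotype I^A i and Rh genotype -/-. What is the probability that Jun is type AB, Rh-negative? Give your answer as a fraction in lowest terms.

Jun's mother's ABO genotype from I^B i × I^B i: 1/4 I^B I^B, 1/2 I^B i, 1/4 i i.
Crossing each possibility with the father I^A i and summing P(type AB): 1/4·1/2 + 1/2·1/4 + 1/4·0 = 1/4.
Similarly for Rh via the mother's Rh distribution: P(Rh-) = 1/2.
Independent loci: 1/4 × 1/2 = 1/8.

1/8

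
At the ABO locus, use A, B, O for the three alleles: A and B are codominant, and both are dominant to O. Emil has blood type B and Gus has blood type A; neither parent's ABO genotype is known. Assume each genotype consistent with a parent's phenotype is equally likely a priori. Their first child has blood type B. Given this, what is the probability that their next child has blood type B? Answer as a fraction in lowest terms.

5/12

Possible genotypes: Emil ∈ {BB, BO}; Gus ∈ {AA, AO}.
Weight each parental genotype pair by prior × P(type-B child):
  BB × AO: posterior weight 2/3; P(next child type B) = 1/2.
  BO × AO: posterior weight 1/3; P(next child type B) = 1/4.
Weighted sum = 5/12.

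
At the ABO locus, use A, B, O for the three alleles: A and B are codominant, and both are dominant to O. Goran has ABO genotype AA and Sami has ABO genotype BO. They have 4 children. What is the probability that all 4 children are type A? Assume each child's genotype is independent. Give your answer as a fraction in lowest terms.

ABO cross AA × BO → 1/2 A, 1/2 AB.
So P(type A) = 1/2 per child.
All 4 independent: (1/2)^4 = 1/16.

1/16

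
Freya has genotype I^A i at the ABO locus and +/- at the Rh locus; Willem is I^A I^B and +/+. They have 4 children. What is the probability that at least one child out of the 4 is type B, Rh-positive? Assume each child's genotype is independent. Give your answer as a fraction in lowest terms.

ABO cross I^A i × I^A I^B → 1/2 A, 1/4 B, 1/4 AB.
Rh cross +/- × +/+ → 1 Rh+; so P(type B, Rh-positive) = 1/4 × 1 = 1/4 per child.
P(none) = (3/4)^4 = 81/256; P(at least one) = 1 − 81/256 = 175/256.

175/256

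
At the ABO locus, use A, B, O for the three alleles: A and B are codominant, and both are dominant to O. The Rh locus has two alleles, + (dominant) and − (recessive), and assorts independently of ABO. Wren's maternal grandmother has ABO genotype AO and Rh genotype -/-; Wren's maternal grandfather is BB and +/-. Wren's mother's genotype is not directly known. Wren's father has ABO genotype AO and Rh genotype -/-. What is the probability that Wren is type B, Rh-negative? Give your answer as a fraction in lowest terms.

Wren's mother's ABO genotype from AO × BB: 1/2 AB, 1/2 BO.
Crossing each possibility with the father AO and summing P(type B): 1/2·1/4 + 1/2·1/4 = 1/4.
Similarly for Rh via the mother's Rh distribution: P(Rh-) = 3/4.
Independent loci: 1/4 × 3/4 = 3/16.

3/16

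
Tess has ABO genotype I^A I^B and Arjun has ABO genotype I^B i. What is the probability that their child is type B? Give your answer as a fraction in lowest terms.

ABO cross I^A I^B × I^B i → offspring phenotypes: 1/4 A, 1/2 B, 1/4 AB.
So P(type B) = 1/2.

1/2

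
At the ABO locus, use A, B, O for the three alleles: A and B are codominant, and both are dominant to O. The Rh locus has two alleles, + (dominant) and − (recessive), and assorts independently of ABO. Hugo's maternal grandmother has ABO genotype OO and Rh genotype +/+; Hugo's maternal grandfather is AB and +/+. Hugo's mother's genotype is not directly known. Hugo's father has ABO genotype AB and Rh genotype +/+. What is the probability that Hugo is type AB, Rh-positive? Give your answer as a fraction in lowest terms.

1/4

Hugo's mother's ABO genotype from OO × AB: 1/2 AO, 1/2 BO.
Crossing each possibility with the father AB and summing P(type AB): 1/2·1/4 + 1/2·1/4 = 1/4.
Similarly for Rh via the mother's Rh distribution: P(Rh+) = 1.
Independent loci: 1/4 × 1 = 1/4.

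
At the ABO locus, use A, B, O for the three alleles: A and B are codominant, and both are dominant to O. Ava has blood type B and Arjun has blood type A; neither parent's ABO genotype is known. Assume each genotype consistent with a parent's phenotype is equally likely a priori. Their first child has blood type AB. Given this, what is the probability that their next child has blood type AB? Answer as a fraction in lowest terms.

Possible genotypes: Ava ∈ {BB, BO}; Arjun ∈ {AA, AO}.
Weight each parental genotype pair by prior × P(type-AB child):
  BB × AA: posterior weight 4/9; P(next child type AB) = 1.
  BB × AO: posterior weight 2/9; P(next child type AB) = 1/2.
  BO × AA: posterior weight 2/9; P(next child type AB) = 1/2.
  BO × AO: posterior weight 1/9; P(next child type AB) = 1/4.
Weighted sum = 25/36.

25/36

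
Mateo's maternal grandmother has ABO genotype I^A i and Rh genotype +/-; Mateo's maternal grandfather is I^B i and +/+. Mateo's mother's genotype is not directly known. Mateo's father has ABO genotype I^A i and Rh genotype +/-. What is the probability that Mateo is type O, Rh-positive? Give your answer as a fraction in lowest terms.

7/32

Mateo's mother's ABO genotype from I^A i × I^B i: 1/4 I^A I^B, 1/4 I^A i, 1/4 I^B i, 1/4 i i.
Crossing each possibility with the father I^A i and summing P(type O): 1/4·0 + 1/4·1/4 + 1/4·1/4 + 1/4·1/2 = 1/4.
Similarly for Rh via the mother's Rh distribution: P(Rh+) = 7/8.
Independent loci: 1/4 × 7/8 = 7/32.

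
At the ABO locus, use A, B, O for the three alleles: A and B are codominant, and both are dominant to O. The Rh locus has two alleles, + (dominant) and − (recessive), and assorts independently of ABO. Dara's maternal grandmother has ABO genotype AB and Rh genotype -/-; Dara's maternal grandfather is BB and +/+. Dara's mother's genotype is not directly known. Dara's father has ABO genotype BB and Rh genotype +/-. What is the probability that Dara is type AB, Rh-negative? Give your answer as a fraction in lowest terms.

Dara's mother's ABO genotype from AB × BB: 1/2 AB, 1/2 BB.
Crossing each possibility with the father BB and summing P(type AB): 1/2·1/2 + 1/2·0 = 1/4.
Similarly for Rh via the mother's Rh distribution: P(Rh-) = 1/4.
Independent loci: 1/4 × 1/4 = 1/16.

1/16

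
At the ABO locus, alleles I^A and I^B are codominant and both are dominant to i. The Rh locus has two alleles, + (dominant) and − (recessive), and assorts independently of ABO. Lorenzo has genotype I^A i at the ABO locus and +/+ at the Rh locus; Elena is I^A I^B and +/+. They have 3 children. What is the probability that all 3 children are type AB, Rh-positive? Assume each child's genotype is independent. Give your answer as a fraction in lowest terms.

1/64

ABO cross I^A i × I^A I^B → 1/2 A, 1/4 B, 1/4 AB.
Rh cross +/+ × +/+ → 1 Rh+; so P(type AB, Rh-positive) = 1/4 × 1 = 1/4 per child.
All 3 independent: (1/4)^3 = 1/64.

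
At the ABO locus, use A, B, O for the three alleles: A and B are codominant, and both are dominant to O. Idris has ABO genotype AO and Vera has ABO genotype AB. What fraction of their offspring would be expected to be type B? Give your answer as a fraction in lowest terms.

ABO cross AO × AB → offspring phenotypes: 1/2 A, 1/4 B, 1/4 AB.
So P(type B) = 1/4.

1/4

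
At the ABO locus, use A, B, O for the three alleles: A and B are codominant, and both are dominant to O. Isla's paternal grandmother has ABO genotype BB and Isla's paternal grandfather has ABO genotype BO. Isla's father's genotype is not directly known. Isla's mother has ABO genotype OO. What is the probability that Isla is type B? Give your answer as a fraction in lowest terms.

3/4

Isla's father's ABO genotype from BB × BO: 1/2 BB, 1/2 BO.
Crossing each possibility with the mother OO and summing P(type B): 1/2·1 + 1/2·1/2 = 3/4.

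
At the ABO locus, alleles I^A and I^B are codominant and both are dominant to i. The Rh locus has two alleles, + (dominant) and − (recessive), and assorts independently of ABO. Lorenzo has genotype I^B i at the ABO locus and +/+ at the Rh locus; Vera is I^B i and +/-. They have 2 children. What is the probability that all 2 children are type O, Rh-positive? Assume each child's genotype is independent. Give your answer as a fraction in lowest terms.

1/16

ABO cross I^B i × I^B i → 1/4 O, 3/4 B.
Rh cross +/+ × +/- → 1 Rh+; so P(type O, Rh-positive) = 1/4 × 1 = 1/4 per child.
All 2 independent: (1/4)^2 = 1/16.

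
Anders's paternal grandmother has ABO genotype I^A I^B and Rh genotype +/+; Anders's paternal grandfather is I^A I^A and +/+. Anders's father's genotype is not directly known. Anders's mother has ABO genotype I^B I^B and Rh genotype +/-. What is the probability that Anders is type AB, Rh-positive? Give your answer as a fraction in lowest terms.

3/4

Anders's father's ABO genotype from I^A I^B × I^A I^A: 1/2 I^A I^A, 1/2 I^A I^B.
Crossing each possibility with the mother I^B I^B and summing P(type AB): 1/2·1 + 1/2·1/2 = 3/4.
Similarly for Rh via the father's Rh distribution: P(Rh+) = 1.
Independent loci: 3/4 × 1 = 3/4.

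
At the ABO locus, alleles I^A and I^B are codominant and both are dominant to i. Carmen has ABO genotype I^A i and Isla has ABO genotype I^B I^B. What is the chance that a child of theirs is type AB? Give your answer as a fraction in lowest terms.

ABO cross I^A i × I^B I^B → offspring phenotypes: 1/2 B, 1/2 AB.
So P(type AB) = 1/2.

1/2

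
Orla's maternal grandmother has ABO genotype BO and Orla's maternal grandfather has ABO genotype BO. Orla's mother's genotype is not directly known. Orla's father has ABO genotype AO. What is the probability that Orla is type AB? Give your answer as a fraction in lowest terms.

1/4

Orla's mother's ABO genotype from BO × BO: 1/4 BB, 1/2 BO, 1/4 OO.
Crossing each possibility with the father AO and summing P(type AB): 1/4·1/2 + 1/2·1/4 + 1/4·0 = 1/4.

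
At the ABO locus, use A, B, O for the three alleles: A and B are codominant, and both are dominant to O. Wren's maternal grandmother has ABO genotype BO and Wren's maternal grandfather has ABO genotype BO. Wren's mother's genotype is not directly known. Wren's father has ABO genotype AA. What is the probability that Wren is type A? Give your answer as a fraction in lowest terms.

Wren's mother's ABO genotype from BO × BO: 1/4 BB, 1/2 BO, 1/4 OO.
Crossing each possibility with the father AA and summing P(type A): 1/4·0 + 1/2·1/2 + 1/4·1 = 1/2.

1/2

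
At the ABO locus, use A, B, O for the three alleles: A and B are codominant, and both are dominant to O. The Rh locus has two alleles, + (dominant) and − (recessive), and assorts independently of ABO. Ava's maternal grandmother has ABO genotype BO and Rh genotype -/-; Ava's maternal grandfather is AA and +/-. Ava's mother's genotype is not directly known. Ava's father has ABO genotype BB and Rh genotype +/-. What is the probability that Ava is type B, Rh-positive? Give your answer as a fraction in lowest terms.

5/16

Ava's mother's ABO genotype from BO × AA: 1/2 AB, 1/2 AO.
Crossing each possibility with the father BB and summing P(type B): 1/2·1/2 + 1/2·1/2 = 1/2.
Similarly for Rh via the mother's Rh distribution: P(Rh+) = 5/8.
Independent loci: 1/2 × 5/8 = 5/16.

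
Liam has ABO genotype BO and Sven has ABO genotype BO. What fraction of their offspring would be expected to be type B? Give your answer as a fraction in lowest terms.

ABO cross BO × BO → offspring phenotypes: 1/4 O, 3/4 B.
So P(type B) = 3/4.

3/4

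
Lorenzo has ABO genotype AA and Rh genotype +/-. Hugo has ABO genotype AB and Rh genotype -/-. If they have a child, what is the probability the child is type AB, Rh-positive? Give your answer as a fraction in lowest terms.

ABO cross AA × AB → offspring phenotypes: 1/2 A, 1/2 AB.
Rh cross +/- × -/- → 1/2 Rh+, 1/2 Rh-.
Independent loci: P(type AB, Rh-positive) = 1/2 × 1/2 = 1/4.

1/4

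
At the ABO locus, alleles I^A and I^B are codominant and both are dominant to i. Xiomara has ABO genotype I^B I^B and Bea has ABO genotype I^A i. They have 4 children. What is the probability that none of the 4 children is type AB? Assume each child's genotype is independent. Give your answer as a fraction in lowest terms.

1/16

ABO cross I^B I^B × I^A i → 1/2 B, 1/2 AB.
So P(type AB) = 1/2 per child.
P(not type AB) = 1/2 for one child; (1/2)^4 = 1/16.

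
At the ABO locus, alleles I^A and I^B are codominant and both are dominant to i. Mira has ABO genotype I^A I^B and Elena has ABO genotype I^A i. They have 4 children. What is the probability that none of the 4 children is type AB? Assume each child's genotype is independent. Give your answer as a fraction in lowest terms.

ABO cross I^A I^B × I^A i → 1/2 A, 1/4 B, 1/4 AB.
So P(type AB) = 1/4 per child.
P(not type AB) = 3/4 for one child; (3/4)^4 = 81/256.

81/256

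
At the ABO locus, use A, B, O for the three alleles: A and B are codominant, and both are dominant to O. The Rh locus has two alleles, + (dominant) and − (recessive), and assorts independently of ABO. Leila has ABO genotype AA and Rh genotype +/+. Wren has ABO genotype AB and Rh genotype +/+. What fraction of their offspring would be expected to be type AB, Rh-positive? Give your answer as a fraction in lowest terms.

ABO cross AA × AB → offspring phenotypes: 1/2 A, 1/2 AB.
Rh cross +/+ × +/+ → 1 Rh+.
Independent loci: P(type AB, Rh-positive) = 1/2 × 1 = 1/2.

1/2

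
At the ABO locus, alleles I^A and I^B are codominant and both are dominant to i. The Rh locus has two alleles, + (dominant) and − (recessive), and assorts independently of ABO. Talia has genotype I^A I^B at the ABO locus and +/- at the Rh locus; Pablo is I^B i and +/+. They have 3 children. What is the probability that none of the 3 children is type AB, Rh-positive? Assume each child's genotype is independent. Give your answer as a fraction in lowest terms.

ABO cross I^A I^B × I^B i → 1/4 A, 1/2 B, 1/4 AB.
Rh cross +/- × +/+ → 1 Rh+; so P(type AB, Rh-positive) = 1/4 × 1 = 1/4 per child.
P(not type AB, Rh-positive) = 3/4 for one child; (3/4)^3 = 27/64.

27/64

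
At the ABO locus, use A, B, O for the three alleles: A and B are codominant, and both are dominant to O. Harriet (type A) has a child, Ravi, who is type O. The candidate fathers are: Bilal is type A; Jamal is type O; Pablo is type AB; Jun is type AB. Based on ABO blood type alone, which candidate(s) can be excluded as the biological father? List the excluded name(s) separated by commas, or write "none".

A candidate is excluded only if no genotype consistent with his phenotype could produce a type O child with a type A mother.
Pablo (type AB): no genotype consistent with that phenotype can produce a type-O child with a type-A mother.
Jun (type AB): no genotype consistent with that phenotype can produce a type-O child with a type-A mother.

Pablo, Jun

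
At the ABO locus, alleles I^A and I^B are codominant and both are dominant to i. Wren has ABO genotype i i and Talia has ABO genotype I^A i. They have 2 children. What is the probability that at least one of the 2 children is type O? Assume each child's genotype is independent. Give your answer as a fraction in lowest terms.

ABO cross i i × I^A i → 1/2 O, 1/2 A.
So P(type O) = 1/2 per child.
P(none) = (1/2)^2 = 1/4; P(at least one) = 1 − 1/4 = 3/4.

3/4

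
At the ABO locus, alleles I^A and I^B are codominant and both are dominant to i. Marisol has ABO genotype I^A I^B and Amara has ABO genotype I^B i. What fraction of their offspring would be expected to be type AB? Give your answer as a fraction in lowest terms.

ABO cross I^A I^B × I^B i → offspring phenotypes: 1/4 A, 1/2 B, 1/4 AB.
So P(type AB) = 1/4.

1/4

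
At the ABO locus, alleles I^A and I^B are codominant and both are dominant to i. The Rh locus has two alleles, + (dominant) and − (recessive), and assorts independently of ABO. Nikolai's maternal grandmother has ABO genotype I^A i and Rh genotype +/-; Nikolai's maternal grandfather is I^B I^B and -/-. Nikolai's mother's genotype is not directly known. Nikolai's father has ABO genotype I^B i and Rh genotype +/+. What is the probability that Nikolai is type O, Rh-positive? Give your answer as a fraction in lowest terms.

Nikolai's mother's ABO genotype from I^A i × I^B I^B: 1/2 I^A I^B, 1/2 I^B i.
Crossing each possibility with the father I^B i and summing P(type O): 1/2·0 + 1/2·1/4 = 1/8.
Similarly for Rh via the mother's Rh distribution: P(Rh+) = 1.
Independent loci: 1/8 × 1 = 1/8.

1/8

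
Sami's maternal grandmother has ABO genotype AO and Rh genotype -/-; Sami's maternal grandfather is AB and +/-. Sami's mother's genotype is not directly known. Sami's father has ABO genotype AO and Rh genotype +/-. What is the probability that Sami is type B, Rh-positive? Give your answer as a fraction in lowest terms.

5/64

Sami's mother's ABO genotype from AO × AB: 1/4 AA, 1/4 AB, 1/4 AO, 1/4 BO.
Crossing each possibility with the father AO and summing P(type B): 1/4·0 + 1/4·1/4 + 1/4·0 + 1/4·1/4 = 1/8.
Similarly for Rh via the mother's Rh distribution: P(Rh+) = 5/8.
Independent loci: 1/8 × 5/8 = 5/64.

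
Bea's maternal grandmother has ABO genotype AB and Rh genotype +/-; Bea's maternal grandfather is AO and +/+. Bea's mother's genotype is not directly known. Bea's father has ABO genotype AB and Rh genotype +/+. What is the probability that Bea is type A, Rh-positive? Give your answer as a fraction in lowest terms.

Bea's mother's ABO genotype from AB × AO: 1/4 AA, 1/4 AB, 1/4 AO, 1/4 BO.
Crossing each possibility with the father AB and summing P(type A): 1/4·1/2 + 1/4·1/4 + 1/4·1/2 + 1/4·1/4 = 3/8.
Similarly for Rh via the mother's Rh distribution: P(Rh+) = 1.
Independent loci: 3/8 × 1 = 3/8.

3/8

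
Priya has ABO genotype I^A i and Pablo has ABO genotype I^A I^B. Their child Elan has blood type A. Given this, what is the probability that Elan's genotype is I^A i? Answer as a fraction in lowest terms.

1/2

Cross I^A i × I^A I^B → 1/4 I^A I^A, 1/4 I^A I^B, 1/4 I^A i, 1/4 I^B i.
Type-A genotypes among offspring: I^A I^A (1/4), I^A i (1/4); total 1/2.
P(I^A i | type A) = (1/4) / (1/2) = 1/2.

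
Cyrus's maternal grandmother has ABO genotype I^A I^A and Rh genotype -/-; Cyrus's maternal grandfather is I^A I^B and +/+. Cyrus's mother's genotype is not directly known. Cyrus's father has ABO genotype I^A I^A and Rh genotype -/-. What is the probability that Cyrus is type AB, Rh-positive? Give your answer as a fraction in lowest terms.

1/8

Cyrus's mother's ABO genotype from I^A I^A × I^A I^B: 1/2 I^A I^A, 1/2 I^A I^B.
Crossing each possibility with the father I^A I^A and summing P(type AB): 1/2·0 + 1/2·1/2 = 1/4.
Similarly for Rh via the mother's Rh distribution: P(Rh+) = 1/2.
Independent loci: 1/4 × 1/2 = 1/8.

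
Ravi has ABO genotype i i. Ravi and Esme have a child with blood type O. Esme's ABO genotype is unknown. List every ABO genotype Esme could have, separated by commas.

I^A i, I^B i, i i

For each candidate genotype of Esme, check whether crossing it with i i can produce every observed child phenotype.
  I^A I^A → possible child types {A} ✗
  I^A I^B → possible child types {A, B} ✗
  I^A i → possible child types {O, A} ✓
  I^B I^B → possible child types {B} ✗
  I^B i → possible child types {O, B} ✓
  i i → possible child types {O} ✓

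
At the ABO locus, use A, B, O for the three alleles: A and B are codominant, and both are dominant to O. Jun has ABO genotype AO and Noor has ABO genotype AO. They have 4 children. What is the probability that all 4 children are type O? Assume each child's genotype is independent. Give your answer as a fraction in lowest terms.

ABO cross AO × AO → 1/4 O, 3/4 A.
So P(type O) = 1/4 per child.
All 4 independent: (1/4)^4 = 1/256.

1/256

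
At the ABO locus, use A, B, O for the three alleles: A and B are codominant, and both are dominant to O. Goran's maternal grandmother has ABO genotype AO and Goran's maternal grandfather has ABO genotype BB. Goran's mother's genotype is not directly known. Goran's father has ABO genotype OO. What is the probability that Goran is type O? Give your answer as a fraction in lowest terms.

1/4

Goran's mother's ABO genotype from AO × BB: 1/2 AB, 1/2 BO.
Crossing each possibility with the father OO and summing P(type O): 1/2·0 + 1/2·1/2 = 1/4.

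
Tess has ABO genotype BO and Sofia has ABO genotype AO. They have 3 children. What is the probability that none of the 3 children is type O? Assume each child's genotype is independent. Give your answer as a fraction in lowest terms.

ABO cross BO × AO → 1/4 O, 1/4 A, 1/4 B, 1/4 AB.
So P(type O) = 1/4 per child.
P(not type O) = 3/4 for one child; (3/4)^3 = 27/64.

27/64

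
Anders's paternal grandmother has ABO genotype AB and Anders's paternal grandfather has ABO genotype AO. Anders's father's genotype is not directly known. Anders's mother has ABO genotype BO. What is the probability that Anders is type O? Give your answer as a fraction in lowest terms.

Anders's father's ABO genotype from AB × AO: 1/4 AA, 1/4 AB, 1/4 AO, 1/4 BO.
Crossing each possibility with the mother BO and summing P(type O): 1/4·0 + 1/4·0 + 1/4·1/4 + 1/4·1/4 = 1/8.

1/8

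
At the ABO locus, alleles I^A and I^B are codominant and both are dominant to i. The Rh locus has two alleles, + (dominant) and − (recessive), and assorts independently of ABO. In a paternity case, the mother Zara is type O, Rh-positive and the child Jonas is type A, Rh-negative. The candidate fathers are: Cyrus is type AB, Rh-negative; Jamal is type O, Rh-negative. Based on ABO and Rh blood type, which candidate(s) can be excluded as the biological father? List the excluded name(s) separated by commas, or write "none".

A candidate is excluded only if no genotype consistent with his phenotype could produce a type A, Rh-negative child with a type O, Rh-positive mother.
Jamal (type O, Rh-): no genotype consistent with that phenotype can produce a type-A Rh- child with a type-O mother.

Jamal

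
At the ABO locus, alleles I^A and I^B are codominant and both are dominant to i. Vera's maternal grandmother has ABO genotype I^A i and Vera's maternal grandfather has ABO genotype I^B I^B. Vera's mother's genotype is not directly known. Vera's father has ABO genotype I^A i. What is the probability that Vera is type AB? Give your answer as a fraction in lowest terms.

1/4

Vera's mother's ABO genotype from I^A i × I^B I^B: 1/2 I^A I^B, 1/2 I^B i.
Crossing each possibility with the father I^A i and summing P(type AB): 1/2·1/4 + 1/2·1/4 = 1/4.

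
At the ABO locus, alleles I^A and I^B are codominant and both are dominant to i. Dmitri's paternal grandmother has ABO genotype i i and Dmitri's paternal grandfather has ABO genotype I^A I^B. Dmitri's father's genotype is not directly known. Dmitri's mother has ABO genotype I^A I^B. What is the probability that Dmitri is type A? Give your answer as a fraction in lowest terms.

Dmitri's father's ABO genotype from i i × I^A I^B: 1/2 I^A i, 1/2 I^B i.
Crossing each possibility with the mother I^A I^B and summing P(type A): 1/2·1/2 + 1/2·1/4 = 3/8.

3/8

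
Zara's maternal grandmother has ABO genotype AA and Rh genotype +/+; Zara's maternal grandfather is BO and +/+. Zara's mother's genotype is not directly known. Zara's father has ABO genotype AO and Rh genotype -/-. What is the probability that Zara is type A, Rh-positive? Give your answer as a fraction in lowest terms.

5/8

Zara's mother's ABO genotype from AA × BO: 1/2 AB, 1/2 AO.
Crossing each possibility with the father AO and summing P(type A): 1/2·1/2 + 1/2·3/4 = 5/8.
Similarly for Rh via the mother's Rh distribution: P(Rh+) = 1.
Independent loci: 5/8 × 1 = 5/8.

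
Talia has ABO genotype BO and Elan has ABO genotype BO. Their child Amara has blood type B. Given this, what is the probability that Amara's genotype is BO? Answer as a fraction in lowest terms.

2/3

Cross BO × BO → 1/4 BB, 1/2 BO, 1/4 OO.
Type-B genotypes among offspring: BB (1/4), BO (1/2); total 3/4.
P(BO | type B) = (1/2) / (3/4) = 2/3.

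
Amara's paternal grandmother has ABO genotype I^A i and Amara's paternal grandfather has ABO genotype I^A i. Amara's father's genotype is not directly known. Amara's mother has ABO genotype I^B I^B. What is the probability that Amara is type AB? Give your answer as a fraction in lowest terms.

Amara's father's ABO genotype from I^A i × I^A i: 1/4 I^A I^A, 1/2 I^A i, 1/4 i i.
Crossing each possibility with the mother I^B I^B and summing P(type AB): 1/4·1 + 1/2·1/2 + 1/4·0 = 1/2.

1/2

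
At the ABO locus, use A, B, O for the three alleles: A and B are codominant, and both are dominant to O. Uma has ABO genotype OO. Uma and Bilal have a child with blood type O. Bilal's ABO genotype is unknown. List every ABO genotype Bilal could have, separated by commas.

For each candidate genotype of Bilal, check whether crossing it with OO can produce every observed child phenotype.
  AA → possible child types {A} ✗
  AB → possible child types {A, B} ✗
  AO → possible child types {O, A} ✓
  BB → possible child types {B} ✗
  BO → possible child types {O, B} ✓
  OO → possible child types {O} ✓

AO, BO, OO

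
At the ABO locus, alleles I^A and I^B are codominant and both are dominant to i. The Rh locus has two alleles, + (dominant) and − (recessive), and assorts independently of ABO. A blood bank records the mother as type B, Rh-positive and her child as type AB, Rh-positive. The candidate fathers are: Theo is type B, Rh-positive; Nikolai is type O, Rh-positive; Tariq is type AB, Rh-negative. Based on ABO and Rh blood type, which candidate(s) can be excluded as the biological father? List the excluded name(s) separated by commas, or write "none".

Theo, Nikolai

A candidate is excluded only if no genotype consistent with his phenotype could produce a type AB, Rh-positive child with a type B, Rh-positive mother.
Theo (type B, Rh+): no genotype consistent with that phenotype can produce a type-AB Rh+ child with a type-B mother.
Nikolai (type O, Rh+): no genotype consistent with that phenotype can produce a type-AB Rh+ child with a type-B mother.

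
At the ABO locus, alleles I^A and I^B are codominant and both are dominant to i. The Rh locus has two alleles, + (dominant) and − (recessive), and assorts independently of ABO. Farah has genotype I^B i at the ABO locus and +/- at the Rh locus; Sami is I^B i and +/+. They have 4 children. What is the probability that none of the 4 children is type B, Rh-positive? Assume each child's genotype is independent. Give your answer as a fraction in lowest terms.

1/256

ABO cross I^B i × I^B i → 1/4 O, 3/4 B.
Rh cross +/- × +/+ → 1 Rh+; so P(type B, Rh-positive) = 3/4 × 1 = 3/4 per child.
P(not type B, Rh-positive) = 1/4 for one child; (1/4)^4 = 1/256.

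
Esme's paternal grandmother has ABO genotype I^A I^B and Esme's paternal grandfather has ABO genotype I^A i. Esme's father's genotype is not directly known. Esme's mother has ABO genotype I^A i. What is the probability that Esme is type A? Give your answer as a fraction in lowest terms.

Esme's father's ABO genotype from I^A I^B × I^A i: 1/4 I^A I^A, 1/4 I^A I^B, 1/4 I^A i, 1/4 I^B i.
Crossing each possibility with the mother I^A i and summing P(type A): 1/4·1 + 1/4·1/2 + 1/4·3/4 + 1/4·1/4 = 5/8.

5/8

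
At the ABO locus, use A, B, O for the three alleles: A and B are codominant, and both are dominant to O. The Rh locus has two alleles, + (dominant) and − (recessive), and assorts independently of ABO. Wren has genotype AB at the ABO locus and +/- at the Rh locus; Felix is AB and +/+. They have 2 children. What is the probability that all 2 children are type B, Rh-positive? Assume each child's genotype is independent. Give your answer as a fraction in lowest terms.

ABO cross AB × AB → 1/4 A, 1/4 B, 1/2 AB.
Rh cross +/- × +/+ → 1 Rh+; so P(type B, Rh-positive) = 1/4 × 1 = 1/4 per child.
All 2 independent: (1/4)^2 = 1/16.

1/16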